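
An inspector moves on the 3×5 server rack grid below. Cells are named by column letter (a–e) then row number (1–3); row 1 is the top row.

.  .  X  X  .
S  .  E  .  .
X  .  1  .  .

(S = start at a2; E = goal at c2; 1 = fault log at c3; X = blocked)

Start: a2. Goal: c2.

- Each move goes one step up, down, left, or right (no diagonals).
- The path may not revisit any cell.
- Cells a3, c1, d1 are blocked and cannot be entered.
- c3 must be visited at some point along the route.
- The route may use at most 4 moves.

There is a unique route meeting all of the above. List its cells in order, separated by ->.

a2 -> b2 -> b3 -> c3 -> c2

The budget equals the shortest possible length, so every move has to be on a shortest route through the required cells.
Route from a2: right to b2, down to b3, right to c3, up to c2 — 4 moves in all.
Check: all required cells visited; 4 ≤ 4 moves.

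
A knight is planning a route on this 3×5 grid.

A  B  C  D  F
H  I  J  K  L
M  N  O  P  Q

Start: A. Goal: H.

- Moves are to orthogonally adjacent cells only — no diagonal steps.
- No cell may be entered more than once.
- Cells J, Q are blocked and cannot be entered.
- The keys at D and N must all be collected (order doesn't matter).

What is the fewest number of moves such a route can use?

Any route passes through D and N in some order between A and H. Summing Manhattan distances along each leg and taking the cheapest ordering (A → D → N → H) gives a lower bound of 3 + 4 + 2 = 9 moves.
A route of 9 moves achieves this: A → B → C → D → K → P → O → N → I → H.
Since 9 matches the lower bound, it is optimal.

9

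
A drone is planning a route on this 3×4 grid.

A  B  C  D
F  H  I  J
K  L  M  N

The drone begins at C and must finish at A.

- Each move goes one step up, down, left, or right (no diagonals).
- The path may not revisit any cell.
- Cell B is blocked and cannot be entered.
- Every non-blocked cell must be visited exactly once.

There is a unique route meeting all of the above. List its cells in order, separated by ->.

C -> D -> J -> N -> M -> I -> H -> L -> K -> F -> A

Need to visit all 11 open cells exactly once, starting at C and ending at A.
Route from C: right to D, 2× down (reaching N), left to M, up to I, left to H, down to L, left to K, 2× up (reaching A) — 10 moves in all.
Check: all 11 open cells covered.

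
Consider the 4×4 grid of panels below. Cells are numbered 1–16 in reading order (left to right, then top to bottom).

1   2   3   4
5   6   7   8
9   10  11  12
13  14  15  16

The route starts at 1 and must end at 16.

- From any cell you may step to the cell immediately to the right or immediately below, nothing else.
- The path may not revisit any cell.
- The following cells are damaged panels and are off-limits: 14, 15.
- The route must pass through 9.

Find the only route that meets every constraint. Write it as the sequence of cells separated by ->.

Moves only go right or down, so the column and row indices never decrease.
Route from 1: down 2 to 9, right 3 to 12, down 1 to 16 — 6 moves in all.
Check: all required cells visited.

1 -> 5 -> 9 -> 10 -> 11 -> 12 -> 16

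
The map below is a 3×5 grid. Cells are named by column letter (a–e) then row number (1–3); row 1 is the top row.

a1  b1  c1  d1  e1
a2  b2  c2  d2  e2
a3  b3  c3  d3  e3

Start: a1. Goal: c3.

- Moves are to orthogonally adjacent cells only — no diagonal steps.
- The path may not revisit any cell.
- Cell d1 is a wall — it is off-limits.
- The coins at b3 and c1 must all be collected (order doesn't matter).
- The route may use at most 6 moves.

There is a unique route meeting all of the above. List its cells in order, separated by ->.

a1 -> b1 -> c1 -> c2 -> b2 -> b3 -> c3

The 6-move cap with required stops at b3, c1 leaves no slack for detours.
Route from a1: 2× right (reaching c1), down to c2, left to b2, down to b3, right to c3 — 6 moves in all.
Check: all required cells visited; 6 ≤ 6 moves.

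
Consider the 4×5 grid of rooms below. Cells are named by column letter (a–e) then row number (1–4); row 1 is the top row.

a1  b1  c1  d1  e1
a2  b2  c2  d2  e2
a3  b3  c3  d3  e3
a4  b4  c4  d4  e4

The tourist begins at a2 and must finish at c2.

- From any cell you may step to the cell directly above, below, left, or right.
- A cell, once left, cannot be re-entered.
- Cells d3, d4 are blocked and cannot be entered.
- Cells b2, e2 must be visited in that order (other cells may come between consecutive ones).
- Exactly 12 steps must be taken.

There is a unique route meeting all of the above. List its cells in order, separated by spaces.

The waypoints must appear in the order b2, e2, with no cell reused.
Route from a2: 2× down (reaching a4), right to b4, 3× up (reaching b1), 3× right (reaching e1), down to e2, 2× left (reaching c2) — 12 moves in all.
Check: order respected (b2 at step 5, e2 at step 10); 12 moves as required.

a2 a3 a4 b4 b3 b2 b1 c1 d1 e1 e2 d2 c2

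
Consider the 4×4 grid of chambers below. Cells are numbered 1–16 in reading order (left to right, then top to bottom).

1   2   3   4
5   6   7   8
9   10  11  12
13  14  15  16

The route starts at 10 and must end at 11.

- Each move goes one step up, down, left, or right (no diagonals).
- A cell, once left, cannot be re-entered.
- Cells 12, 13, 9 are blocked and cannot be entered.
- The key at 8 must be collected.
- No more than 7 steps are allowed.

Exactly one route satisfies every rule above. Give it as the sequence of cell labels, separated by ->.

Any route must reach 8 and still end at 11 within 7 moves, so the order of the required stops is forced.
Route from 10: 2× up (reaching 2), 2× right (reaching 4), down to 8, left to 7, down to 11 — 7 moves in all.
Check: all required cells visited; 7 ≤ 7 moves.

10 -> 6 -> 2 -> 3 -> 4 -> 8 -> 7 -> 11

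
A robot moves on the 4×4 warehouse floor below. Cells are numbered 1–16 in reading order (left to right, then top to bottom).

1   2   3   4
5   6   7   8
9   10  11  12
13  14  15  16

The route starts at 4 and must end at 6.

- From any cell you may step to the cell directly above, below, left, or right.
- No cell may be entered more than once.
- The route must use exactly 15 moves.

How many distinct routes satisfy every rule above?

8

Need simple routes of exactly 15 moves from 4 to 6 (Manhattan distance 3, so 6 moves are spent on a detour and 6 undoing it).
Enumerating: 4 8 12 16 15 11 7 3 2 1 5 9 13 14 10 6 | 4 8 12 16 15 11 10 14 13 9 5 1 2 3 7 6 | 4 8 12 16 15 14 13 9 5 1 2 3 7 11 10 6 | 4 8 12 16 15 14 13 9 10 11 7 3 2 1 5 6 | 4 8 7 3 2 1 5 9 13 14 15 16 12 11 10 6 | 4 3 7 8 12 16 15 11 10 14 13 9 5 1 2 6 | 4 3 2 1 5 9 13 14 10 11 15 16 12 8 7 6 | 4 3 2 1 5 9 13 14 15 16 12 8 7 11 10 6.
That gives 8 routes.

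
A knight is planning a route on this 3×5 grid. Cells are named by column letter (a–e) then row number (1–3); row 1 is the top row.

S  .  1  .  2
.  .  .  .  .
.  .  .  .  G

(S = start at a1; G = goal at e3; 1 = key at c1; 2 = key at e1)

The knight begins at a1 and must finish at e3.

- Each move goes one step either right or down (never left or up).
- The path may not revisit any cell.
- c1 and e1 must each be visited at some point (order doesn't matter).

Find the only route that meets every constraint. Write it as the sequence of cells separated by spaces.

Moves only go right or down, so the column and row indices never decrease.
Route from a1: 4× right (reaching e1), 2× down (reaching e3) — 6 moves in all.
Check: all required cells visited.

a1 b1 c1 d1 e1 e2 e3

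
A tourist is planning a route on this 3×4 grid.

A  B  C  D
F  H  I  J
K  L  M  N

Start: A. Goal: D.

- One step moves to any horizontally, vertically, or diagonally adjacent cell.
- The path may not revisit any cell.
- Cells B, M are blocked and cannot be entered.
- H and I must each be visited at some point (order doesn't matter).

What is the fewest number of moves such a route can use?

3

Any route passes through H and I in some order between A and D. Summing Chebyshev distances along each leg and taking the cheapest ordering (A → H → I → D) gives a lower bound of 1 + 1 + 1 = 3 moves.
A route of 3 moves achieves this: A → H → I → D.
Since 3 matches the lower bound, it is optimal.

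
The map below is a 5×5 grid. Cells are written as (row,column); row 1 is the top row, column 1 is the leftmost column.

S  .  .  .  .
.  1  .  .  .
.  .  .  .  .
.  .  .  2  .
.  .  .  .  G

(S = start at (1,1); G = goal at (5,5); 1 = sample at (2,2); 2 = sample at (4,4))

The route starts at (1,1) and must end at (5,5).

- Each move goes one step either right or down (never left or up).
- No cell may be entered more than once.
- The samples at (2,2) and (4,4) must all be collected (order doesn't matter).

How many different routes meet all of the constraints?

A right/down-only route from (1,1) to (5,5) makes exactly 4 down-moves and 4 right-moves in some order.
With no other constraints that would be C(8,4) = 70 routes.
A monotone route can only reach the required cells in the order (2,2), (4,4), so split there and multiply the segment counts: (1,1)→(2,2): 2; (2,2)→(4,4): 6; (4,4)→(5,5): 2; product = 24.
That gives 24 routes.

24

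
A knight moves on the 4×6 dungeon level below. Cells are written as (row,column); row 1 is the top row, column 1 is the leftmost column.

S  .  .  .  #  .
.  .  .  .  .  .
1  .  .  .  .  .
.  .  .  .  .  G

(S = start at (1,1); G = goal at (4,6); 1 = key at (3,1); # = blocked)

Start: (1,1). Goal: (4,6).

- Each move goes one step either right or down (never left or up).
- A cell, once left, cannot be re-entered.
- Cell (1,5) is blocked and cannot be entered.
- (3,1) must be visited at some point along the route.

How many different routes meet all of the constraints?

6

A right/down-only route from (1,1) to (4,6) makes exactly 3 down-moves and 5 right-moves in some order.
With no other constraints that would be C(8,3) = 56 routes.
Split at (3,1) and multiply the segment counts (each segment already excludes blocked cells): (1,1)→(3,1): 1; (3,1)→(4,6): 6; product = 6.
That gives 6 routes.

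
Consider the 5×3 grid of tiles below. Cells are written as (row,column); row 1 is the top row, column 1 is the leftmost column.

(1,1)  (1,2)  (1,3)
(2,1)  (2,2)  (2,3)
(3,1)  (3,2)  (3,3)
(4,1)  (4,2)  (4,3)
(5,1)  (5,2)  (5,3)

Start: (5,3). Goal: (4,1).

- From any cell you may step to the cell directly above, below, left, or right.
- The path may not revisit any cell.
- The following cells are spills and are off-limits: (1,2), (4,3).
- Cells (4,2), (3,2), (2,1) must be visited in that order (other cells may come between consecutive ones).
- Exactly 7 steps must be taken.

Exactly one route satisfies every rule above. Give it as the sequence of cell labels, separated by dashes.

The waypoints must appear in the order (4,2), (3,2), (2,1), with no cell reused.
Route from (5,3): left to (5,2), 3× up (reaching (2,2)), left to (2,1), 2× down (reaching (4,1)) — 7 moves in all.
Check: order respected ((4,2) at step 2, (3,2) at step 3, (2,1) at step 5); 7 moves as required.

(5,3) - (5,2) - (4,2) - (3,2) - (2,2) - (2,1) - (3,1) - (4,1)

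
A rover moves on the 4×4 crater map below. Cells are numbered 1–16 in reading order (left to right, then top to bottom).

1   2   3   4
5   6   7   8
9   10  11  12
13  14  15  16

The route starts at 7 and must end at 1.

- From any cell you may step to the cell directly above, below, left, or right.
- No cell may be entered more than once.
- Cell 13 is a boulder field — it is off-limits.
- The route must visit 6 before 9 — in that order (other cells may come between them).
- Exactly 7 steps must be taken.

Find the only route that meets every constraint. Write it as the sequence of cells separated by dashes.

The waypoints must appear in the order 6, 9, with no cell reused.
Route from 7: up 1 to 3, left 1 to 2, down 2 to 10, left 1 to 9, up 2 to 1 — 7 moves in all.
Check: order respected (6 at step 3, 9 at step 5); 7 moves as required.

7 - 3 - 2 - 6 - 10 - 9 - 5 - 1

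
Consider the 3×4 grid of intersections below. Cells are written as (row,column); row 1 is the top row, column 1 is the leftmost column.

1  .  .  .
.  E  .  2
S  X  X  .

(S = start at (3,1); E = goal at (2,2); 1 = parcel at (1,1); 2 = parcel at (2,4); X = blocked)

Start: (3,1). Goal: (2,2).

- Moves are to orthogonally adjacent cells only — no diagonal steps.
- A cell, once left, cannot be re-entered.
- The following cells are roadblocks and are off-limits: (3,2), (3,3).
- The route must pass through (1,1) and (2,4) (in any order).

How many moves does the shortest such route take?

Any route passes through (1,1) and (2,4) in some order between (3,1) and (2,2). Summing Manhattan distances along each leg and taking the cheapest ordering ((3,1) → (1,1) → (2,4) → (2,2)) gives a lower bound of 2 + 4 + 2 = 8 moves.
A route of 8 moves achieves this: (3,1) → (2,1) → (1,1) → (1,2) → (1,3) → (1,4) → (2,4) → (2,3) → (2,2).
Since 8 matches the lower bound, it is optimal.

8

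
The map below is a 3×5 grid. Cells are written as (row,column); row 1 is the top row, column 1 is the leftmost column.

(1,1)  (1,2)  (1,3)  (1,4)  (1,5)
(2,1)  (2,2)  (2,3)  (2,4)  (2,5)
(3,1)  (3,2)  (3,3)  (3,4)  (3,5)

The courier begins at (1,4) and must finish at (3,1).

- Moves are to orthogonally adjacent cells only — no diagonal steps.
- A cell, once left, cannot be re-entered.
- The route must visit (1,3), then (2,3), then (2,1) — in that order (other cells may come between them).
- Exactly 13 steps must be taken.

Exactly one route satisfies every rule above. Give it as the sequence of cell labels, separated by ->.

The waypoints must appear in the order (1,3), (2,3), (2,1), with no cell reused.
Route from (1,4): left 1 to (1,3), down 1 to (2,3), right 2 to (2,5), down 1 to (3,5), left 3 to (3,2), up 2 to (1,2), left 1 to (1,1), down 2 to (3,1) — 13 moves in all.
Check: order respected ((1,3) at step 1, (2,3) at step 2, (2,1) at step 12); 13 moves as required.

(1,4) -> (1,3) -> (2,3) -> (2,4) -> (2,5) -> (3,5) -> (3,4) -> (3,3) -> (3,2) -> (2,2) -> (1,2) -> (1,1) -> (2,1) -> (3,1)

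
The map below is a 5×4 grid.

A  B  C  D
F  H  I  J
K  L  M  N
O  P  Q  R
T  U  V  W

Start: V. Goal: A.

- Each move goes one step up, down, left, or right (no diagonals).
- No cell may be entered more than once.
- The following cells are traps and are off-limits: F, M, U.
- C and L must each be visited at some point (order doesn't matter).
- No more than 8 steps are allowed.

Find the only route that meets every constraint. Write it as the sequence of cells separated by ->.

V -> Q -> P -> L -> H -> I -> C -> B -> A

Any route must reach C and L and still end at A within 8 moves, so the order of the required stops is forced.
Route from V: up 1 to Q, left 1 to P, up 2 to H, right 1 to I, up 1 to C, left 2 to A — 8 moves in all.
Check: all required cells visited; 8 ≤ 8 moves.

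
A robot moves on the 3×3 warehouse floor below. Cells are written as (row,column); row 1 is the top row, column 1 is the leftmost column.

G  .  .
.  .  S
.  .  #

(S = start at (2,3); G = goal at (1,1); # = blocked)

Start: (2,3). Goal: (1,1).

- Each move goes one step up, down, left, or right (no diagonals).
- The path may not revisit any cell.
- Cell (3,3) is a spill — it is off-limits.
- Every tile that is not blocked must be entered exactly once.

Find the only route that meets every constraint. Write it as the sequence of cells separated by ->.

(2,3) -> (1,3) -> (1,2) -> (2,2) -> (3,2) -> (3,1) -> (2,1) -> (1,1)

Need to visit all 8 open cells exactly once, starting at (2,3) and ending at (1,1).
Cell (3,1) has only two open neighbours ((2,1) and (3,2)), so the path must pass straight through it: one of those is the cell it's entered from and the other is where it exits.
Route from (2,3): up to (1,3), left to (1,2), 2× down (reaching (3,2)), left to (3,1), 2× up (reaching (1,1)) — 7 moves in all.
Check: all 8 open cells covered.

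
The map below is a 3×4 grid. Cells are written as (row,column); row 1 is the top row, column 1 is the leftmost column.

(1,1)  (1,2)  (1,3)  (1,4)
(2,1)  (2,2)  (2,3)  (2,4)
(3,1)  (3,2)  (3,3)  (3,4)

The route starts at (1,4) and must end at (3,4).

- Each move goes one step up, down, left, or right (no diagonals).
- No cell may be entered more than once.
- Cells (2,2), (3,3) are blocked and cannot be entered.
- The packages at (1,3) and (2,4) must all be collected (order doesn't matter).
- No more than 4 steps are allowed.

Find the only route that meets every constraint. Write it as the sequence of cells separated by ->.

(1,4) -> (1,3) -> (2,3) -> (2,4) -> (3,4)

The budget equals the shortest possible length, so every move has to be on a shortest route through the required cells.
Route from (1,4): left to (1,3), down to (2,3), right to (2,4), down to (3,4) — 4 moves in all.
Check: all required cells visited; 4 ≤ 4 moves.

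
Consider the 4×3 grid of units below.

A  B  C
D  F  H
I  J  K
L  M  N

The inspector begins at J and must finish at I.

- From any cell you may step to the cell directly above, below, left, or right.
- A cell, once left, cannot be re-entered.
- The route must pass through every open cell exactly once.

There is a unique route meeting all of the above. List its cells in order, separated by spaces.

Need to visit all 12 open cells exactly once, starting at J and ending at I.
Cell L has only two open neighbours (I and M), so the path must pass straight through it: one of those is the cell it's entered from and the other is where it exits.
Route from J: up to F, left to D, up to A, 2× right (reaching C), 3× down (reaching N), 2× left (reaching L), up to I — 11 moves in all.
Check: all 12 open cells covered.

J F D A B C H K N M L I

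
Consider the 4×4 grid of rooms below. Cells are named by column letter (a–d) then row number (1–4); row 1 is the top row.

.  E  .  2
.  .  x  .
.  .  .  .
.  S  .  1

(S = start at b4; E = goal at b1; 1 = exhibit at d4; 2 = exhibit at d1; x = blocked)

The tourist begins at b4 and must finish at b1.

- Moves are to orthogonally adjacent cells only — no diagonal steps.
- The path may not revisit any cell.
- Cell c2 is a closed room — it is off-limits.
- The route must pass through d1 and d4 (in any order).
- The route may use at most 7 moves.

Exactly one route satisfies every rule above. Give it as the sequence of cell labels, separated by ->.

The 7-move cap with required stops at d1, d4 leaves no slack for detours.
Route from b4: right 2 to d4, up 3 to d1, left 2 to b1 — 7 moves in all.
Check: all required cells visited; 7 ≤ 7 moves.

b4 -> c4 -> d4 -> d3 -> d2 -> d1 -> c1 -> b1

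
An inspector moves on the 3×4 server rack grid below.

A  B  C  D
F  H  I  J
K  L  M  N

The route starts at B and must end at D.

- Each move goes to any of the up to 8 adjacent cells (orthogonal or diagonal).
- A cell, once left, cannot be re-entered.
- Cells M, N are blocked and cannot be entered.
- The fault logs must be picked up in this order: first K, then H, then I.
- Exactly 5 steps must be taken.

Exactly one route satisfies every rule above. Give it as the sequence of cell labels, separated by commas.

The waypoints must appear in the order K, H, I, with no cell reused.
Route from B: down-left 1 to F, down 1 to K, up-right 1 to H, right 1 to I, up-right 1 to D — 5 moves in all.
Check: order respected (K at step 2, H at step 3, I at step 4); 5 moves as required.

B, F, K, H, I, D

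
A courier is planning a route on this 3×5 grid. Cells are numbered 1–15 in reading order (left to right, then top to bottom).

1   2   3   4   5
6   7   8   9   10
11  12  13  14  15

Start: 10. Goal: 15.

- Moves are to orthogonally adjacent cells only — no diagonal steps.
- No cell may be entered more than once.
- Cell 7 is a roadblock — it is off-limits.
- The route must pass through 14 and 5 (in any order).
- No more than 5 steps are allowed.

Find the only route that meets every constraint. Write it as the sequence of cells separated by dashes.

The budget equals the shortest possible length, so every move has to be on a shortest route through the required cells.
Route from 10: up 1 to 5, left 1 to 4, down 2 to 14, right 1 to 15 — 5 moves in all.
Check: all required cells visited; 5 ≤ 5 moves.

10 - 5 - 4 - 9 - 14 - 15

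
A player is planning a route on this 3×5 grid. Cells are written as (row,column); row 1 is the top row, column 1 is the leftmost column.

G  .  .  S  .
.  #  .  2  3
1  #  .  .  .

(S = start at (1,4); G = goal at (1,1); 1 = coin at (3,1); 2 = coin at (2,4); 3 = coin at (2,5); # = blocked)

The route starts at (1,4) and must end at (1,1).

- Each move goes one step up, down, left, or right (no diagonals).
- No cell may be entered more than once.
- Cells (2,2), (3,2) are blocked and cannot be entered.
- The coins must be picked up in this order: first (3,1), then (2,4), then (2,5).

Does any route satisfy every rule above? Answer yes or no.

no

(3,1) must be visited but has only one open neighbour ((2,1)), and it is neither the start nor the goal — the route would have to enter and leave through (2,1), re-entering it.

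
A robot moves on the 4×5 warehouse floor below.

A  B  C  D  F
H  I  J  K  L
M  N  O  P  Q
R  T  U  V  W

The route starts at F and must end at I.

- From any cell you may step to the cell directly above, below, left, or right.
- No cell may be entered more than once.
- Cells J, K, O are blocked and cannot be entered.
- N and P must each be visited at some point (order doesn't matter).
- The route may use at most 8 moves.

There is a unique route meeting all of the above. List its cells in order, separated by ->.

F -> L -> Q -> P -> V -> U -> T -> N -> I

Any route must reach N and P and still end at I within 8 moves, so the order of the required stops is forced.
Route from F: down 2 to Q, left 1 to P, down 1 to V, left 2 to T, up 2 to I — 8 moves in all.
Check: all required cells visited; 8 ≤ 8 moves.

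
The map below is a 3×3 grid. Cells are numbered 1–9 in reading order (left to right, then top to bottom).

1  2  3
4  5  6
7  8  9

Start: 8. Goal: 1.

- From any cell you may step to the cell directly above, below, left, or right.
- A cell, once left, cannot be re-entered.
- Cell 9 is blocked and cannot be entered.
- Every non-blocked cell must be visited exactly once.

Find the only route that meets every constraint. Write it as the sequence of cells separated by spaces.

Need to visit all 8 open cells exactly once, starting at 8 and ending at 1.
Route from 8: left to 7, up to 4, 2× right (reaching 6), up to 3, 2× left (reaching 1) — 7 moves in all.
Check: all 8 open cells covered.

8 7 4 5 6 3 2 1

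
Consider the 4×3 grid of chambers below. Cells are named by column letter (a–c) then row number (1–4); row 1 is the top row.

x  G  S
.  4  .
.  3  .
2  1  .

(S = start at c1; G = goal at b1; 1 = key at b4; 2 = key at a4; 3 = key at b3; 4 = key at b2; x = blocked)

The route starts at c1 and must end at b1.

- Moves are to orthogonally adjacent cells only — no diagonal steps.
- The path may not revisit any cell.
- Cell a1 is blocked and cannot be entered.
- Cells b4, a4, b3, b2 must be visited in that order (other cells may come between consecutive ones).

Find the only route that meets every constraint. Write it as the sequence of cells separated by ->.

c1 -> c2 -> c3 -> c4 -> b4 -> a4 -> a3 -> b3 -> b2 -> b1

The waypoints must appear in the order b4, a4, b3, b2, with no cell reused.
Route from c1: 3× down (reaching c4), 2× left (reaching a4), up to a3, right to b3, 2× up (reaching b1) — 9 moves in all.
Check: order respected (1 at step 4, 2 at step 5, 3 at step 7, 4 at step 8).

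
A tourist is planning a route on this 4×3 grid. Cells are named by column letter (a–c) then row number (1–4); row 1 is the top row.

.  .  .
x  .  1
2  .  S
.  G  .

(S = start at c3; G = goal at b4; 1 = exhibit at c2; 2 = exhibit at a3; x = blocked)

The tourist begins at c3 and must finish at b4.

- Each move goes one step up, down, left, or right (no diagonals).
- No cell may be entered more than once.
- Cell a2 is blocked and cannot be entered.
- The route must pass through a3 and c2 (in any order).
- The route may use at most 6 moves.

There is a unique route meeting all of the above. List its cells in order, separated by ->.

c3 -> c2 -> b2 -> b3 -> a3 -> a4 -> b4

The 6-move cap with required stops at a3, c2 leaves no slack for detours.
Route from c3: up 1 to c2, left 1 to b2, down 1 to b3, left 1 to a3, down 1 to a4, right 1 to b4 — 6 moves in all.
Check: all required cells visited; 6 ≤ 6 moves.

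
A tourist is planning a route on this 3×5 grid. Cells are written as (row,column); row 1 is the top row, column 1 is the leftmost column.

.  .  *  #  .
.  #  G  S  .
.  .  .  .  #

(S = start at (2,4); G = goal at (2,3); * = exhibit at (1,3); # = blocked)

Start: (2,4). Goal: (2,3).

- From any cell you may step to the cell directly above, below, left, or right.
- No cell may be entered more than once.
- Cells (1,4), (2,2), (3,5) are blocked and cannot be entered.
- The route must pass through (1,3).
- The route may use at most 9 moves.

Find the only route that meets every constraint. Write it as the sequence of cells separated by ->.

(2,4) -> (3,4) -> (3,3) -> (3,2) -> (3,1) -> (2,1) -> (1,1) -> (1,2) -> (1,3) -> (2,3)

The budget equals the shortest possible length, so every move has to be on a shortest route through the required cells.
Route from (2,4): down to (3,4), 3× left (reaching (3,1)), 2× up (reaching (1,1)), 2× right (reaching (1,3)), down to (2,3) — 9 moves in all.
Check: all required cells visited; 9 ≤ 9 moves.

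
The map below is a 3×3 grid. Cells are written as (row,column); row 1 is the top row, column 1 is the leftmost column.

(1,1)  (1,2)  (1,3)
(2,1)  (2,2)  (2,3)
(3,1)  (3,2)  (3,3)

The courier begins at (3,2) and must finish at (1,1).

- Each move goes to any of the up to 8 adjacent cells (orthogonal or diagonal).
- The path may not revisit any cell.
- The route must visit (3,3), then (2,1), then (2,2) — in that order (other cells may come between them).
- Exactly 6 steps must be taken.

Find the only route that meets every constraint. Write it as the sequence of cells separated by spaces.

(3,2) (3,3) (2,3) (1,2) (2,1) (2,2) (1,1)

The waypoints must appear in the order (3,3), (2,1), (2,2), with no cell reused.
Route from (3,2): right 1 to (3,3), up 1 to (2,3), up-left 1 to (1,2), down-left 1 to (2,1), right 1 to (2,2), up-left 1 to (1,1) — 6 moves in all.
Check: order respected ((3,3) at step 1, (2,1) at step 4, (2,2) at step 5); 6 moves as required.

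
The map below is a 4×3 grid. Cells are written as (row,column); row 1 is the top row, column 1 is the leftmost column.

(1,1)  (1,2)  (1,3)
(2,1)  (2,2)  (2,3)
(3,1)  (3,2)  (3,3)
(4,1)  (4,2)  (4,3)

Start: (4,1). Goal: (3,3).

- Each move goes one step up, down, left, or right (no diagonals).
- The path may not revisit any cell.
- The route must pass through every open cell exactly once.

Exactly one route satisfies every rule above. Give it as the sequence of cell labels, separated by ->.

(4,1) -> (3,1) -> (2,1) -> (1,1) -> (1,2) -> (1,3) -> (2,3) -> (2,2) -> (3,2) -> (4,2) -> (4,3) -> (3,3)

Need to visit all 12 open cells exactly once, starting at (4,1) and ending at (3,3).
Cell (1,3) has only two open neighbours ((2,3) and (1,2)), so the path must pass straight through it: one of those is the cell it's entered from and the other is where it exits.
Route from (4,1): 3× up (reaching (1,1)), 2× right (reaching (1,3)), down to (2,3), left to (2,2), 2× down (reaching (4,2)), right to (4,3), up to (3,3) — 11 moves in all.
Check: all 12 open cells covered.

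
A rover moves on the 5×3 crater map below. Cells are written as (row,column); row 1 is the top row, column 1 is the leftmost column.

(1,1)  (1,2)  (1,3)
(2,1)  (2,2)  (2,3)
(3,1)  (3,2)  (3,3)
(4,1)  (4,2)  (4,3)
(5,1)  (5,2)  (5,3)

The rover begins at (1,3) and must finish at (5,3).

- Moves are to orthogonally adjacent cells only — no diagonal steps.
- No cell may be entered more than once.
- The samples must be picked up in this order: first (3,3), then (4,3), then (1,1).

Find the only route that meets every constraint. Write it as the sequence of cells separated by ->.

(1,3) -> (2,3) -> (3,3) -> (4,3) -> (4,2) -> (3,2) -> (2,2) -> (1,2) -> (1,1) -> (2,1) -> (3,1) -> (4,1) -> (5,1) -> (5,2) -> (5,3)

The waypoints must appear in the order (3,3), (4,3), (1,1), with no cell reused.
Route from (1,3): 3× down (reaching (4,3)), left to (4,2), 3× up (reaching (1,2)), left to (1,1), 4× down (reaching (5,1)), 2× right (reaching (5,3)) — 14 moves in all.
Check: order respected ((3,3) at step 2, (4,3) at step 3, (1,1) at step 8).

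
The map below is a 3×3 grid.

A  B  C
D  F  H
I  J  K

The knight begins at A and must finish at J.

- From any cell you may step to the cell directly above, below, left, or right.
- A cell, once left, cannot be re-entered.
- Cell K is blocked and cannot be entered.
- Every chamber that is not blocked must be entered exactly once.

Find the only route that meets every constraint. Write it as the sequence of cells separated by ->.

Need to visit all 8 open cells exactly once, starting at A and ending at J.
Cell C has only two open neighbours (H and B), so the path must pass straight through it: one of those is the cell it's entered from and the other is where it exits.
Route from A: right 2 to C, down 1 to H, left 2 to D, down 1 to I, right 1 to J — 7 moves in all.
Check: all 8 open cells covered.

A -> B -> C -> H -> F -> D -> I -> J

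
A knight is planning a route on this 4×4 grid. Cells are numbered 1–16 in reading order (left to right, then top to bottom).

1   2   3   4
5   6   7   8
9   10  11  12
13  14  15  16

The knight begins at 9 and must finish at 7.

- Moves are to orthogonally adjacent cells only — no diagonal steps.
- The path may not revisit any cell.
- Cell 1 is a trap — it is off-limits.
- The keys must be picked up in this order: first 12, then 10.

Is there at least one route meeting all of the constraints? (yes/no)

One route that works: 9 → 13 → 14 → 15 → 16 → 12 → 11 → 10 → 6 → 7.

yes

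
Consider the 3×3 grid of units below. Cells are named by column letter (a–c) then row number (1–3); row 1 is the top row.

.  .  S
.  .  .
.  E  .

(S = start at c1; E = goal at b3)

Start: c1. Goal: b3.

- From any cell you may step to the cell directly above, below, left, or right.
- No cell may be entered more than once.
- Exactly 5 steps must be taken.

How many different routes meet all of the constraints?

Need simple routes of exactly 5 moves from c1 to b3 (Manhattan distance 3, so 1 moves are spent on a detour and 1 undoing it).
Enumerating: c1 c2 b2 a2 a3 b3 | c1 b1 b2 a2 a3 b3 | c1 b1 b2 c2 c3 b3 | c1 b1 a1 a2 a3 b3 | c1 b1 a1 a2 b2 b3.
That gives 5 routes.

5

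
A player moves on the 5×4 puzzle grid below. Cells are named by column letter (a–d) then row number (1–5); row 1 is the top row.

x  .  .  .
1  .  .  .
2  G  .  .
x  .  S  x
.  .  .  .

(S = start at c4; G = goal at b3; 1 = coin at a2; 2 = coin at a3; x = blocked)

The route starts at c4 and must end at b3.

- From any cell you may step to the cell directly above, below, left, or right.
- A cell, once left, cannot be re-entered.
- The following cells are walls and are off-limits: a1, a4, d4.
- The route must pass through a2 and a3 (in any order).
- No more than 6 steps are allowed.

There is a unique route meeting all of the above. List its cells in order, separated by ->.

c4 -> c3 -> c2 -> b2 -> a2 -> a3 -> b3

Any route must reach a2 and a3 and still end at b3 within 6 moves, so the order of the required stops is forced.
Route from c4: 2× up (reaching c2), 2× left (reaching a2), down to a3, right to b3 — 6 moves in all.
Check: all required cells visited; 6 ≤ 6 moves.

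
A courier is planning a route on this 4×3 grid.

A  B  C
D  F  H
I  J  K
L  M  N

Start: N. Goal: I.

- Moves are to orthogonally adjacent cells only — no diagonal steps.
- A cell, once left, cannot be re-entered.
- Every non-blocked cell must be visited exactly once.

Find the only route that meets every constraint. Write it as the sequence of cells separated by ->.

Need to visit all 12 open cells exactly once, starting at N and ending at I.
Route from N: 3× up (reaching C), 2× left (reaching A), down to D, right to F, 2× down (reaching M), left to L, up to I — 11 moves in all.
Check: all 12 open cells covered.

N -> K -> H -> C -> B -> A -> D -> F -> J -> M -> L -> I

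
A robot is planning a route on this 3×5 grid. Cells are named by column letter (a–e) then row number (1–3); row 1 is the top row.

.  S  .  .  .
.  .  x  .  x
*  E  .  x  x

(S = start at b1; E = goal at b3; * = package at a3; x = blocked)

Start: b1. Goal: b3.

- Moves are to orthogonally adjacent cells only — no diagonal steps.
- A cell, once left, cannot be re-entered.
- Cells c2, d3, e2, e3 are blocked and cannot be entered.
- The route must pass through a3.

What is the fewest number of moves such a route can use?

Any route passes through a3 somewhere between b1 and b3. Summing Manhattan distances along the two legs (b1 → a3 → b3) gives a lower bound of 3 + 1 = 4 moves.
A route of 4 moves achieves this: b1 → b2 → a2 → a3 → b3.
Since 4 matches the lower bound, it is optimal.

4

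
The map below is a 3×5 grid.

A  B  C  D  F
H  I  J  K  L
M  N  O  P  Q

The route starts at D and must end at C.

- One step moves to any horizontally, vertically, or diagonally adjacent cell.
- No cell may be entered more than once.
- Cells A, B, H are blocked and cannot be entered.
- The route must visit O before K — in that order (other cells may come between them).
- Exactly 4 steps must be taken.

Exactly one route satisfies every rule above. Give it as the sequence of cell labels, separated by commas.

The waypoints must appear in the order O, K, with no cell reused.
Route from D: down-left to J, down to O, up-right to K, up-left to C — 4 moves in all.
Check: order respected (O at step 2, K at step 3); 4 moves as required.

D, J, O, K, C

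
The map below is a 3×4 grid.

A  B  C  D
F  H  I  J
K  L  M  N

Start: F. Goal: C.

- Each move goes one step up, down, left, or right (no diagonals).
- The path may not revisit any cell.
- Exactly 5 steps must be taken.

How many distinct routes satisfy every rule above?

6

Need simple routes of exactly 5 moves from F to C (Manhattan distance 3, so 1 moves are spent on a detour and 1 undoing it).
Enumerating: F A B H I C | F K L H B C | F K L H I C | F K L M I C | F H L M I C | F H I J D C.
That gives 6 routes.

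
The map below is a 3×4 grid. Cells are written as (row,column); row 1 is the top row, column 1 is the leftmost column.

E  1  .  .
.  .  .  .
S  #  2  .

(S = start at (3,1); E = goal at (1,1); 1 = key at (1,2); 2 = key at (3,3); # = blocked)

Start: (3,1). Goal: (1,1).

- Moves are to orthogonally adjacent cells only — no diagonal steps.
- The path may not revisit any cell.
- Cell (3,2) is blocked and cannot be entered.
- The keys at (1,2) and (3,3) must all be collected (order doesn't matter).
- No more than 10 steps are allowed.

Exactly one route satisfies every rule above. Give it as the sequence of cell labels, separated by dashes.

(3,1) - (2,1) - (2,2) - (2,3) - (3,3) - (3,4) - (2,4) - (1,4) - (1,3) - (1,2) - (1,1)

Any route must reach (1,2) and (3,3) and still end at (1,1) within 10 moves, so the order of the required stops is forced.
Route from (3,1): up 1 to (2,1), right 2 to (2,3), down 1 to (3,3), right 1 to (3,4), up 2 to (1,4), left 3 to (1,1) — 10 moves in all.
Check: all required cells visited; 10 ≤ 10 moves.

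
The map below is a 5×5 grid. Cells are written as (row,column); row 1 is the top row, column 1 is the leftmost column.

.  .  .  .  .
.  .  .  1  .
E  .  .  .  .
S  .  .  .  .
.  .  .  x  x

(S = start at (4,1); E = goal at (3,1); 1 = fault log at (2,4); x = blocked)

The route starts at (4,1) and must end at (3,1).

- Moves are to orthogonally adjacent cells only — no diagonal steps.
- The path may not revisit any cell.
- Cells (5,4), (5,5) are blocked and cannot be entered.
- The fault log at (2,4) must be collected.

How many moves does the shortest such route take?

Any route passes through (2,4) somewhere between (4,1) and (3,1). Summing Manhattan distances along the two legs ((4,1) → (2,4) → (3,1)) gives a lower bound of 5 + 4 = 9 moves.
A route of 9 moves achieves this: (4,1) → (4,2) → (3,2) → (3,3) → (3,4) → (2,4) → (2,3) → (2,2) → (2,1) → (3,1).
Since 9 matches the lower bound, it is optimal.

9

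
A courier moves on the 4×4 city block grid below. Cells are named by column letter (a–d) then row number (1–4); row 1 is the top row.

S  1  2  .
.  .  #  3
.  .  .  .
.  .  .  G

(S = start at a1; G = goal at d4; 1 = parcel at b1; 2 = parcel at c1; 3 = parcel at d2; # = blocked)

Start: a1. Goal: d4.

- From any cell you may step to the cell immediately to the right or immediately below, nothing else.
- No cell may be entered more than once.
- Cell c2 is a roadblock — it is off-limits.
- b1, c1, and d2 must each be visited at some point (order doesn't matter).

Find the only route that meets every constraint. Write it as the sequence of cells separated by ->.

Moves only go right or down, so the column and row indices never decrease.
Route from a1: 3× right (reaching d1), 3× down (reaching d4) — 6 moves in all.
Check: all required cells visited.

a1 -> b1 -> c1 -> d1 -> d2 -> d3 -> d4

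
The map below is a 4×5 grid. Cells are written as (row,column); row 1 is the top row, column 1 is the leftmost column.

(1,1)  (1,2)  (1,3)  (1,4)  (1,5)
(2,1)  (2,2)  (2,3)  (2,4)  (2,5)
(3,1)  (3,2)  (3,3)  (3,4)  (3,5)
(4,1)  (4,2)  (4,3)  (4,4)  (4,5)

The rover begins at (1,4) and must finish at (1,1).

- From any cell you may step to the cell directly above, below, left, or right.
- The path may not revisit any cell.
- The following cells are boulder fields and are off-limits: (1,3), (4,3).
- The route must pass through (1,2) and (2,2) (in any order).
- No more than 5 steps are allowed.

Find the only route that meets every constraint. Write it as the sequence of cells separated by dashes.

(1,4) - (2,4) - (2,3) - (2,2) - (1,2) - (1,1)

The 5-move cap with required stops at (1,2), (2,2) leaves no slack for detours.
Route from (1,4): down 1 to (2,4), left 2 to (2,2), up 1 to (1,2), left 1 to (1,1) — 5 moves in all.
Check: all required cells visited; 5 ≤ 5 moves.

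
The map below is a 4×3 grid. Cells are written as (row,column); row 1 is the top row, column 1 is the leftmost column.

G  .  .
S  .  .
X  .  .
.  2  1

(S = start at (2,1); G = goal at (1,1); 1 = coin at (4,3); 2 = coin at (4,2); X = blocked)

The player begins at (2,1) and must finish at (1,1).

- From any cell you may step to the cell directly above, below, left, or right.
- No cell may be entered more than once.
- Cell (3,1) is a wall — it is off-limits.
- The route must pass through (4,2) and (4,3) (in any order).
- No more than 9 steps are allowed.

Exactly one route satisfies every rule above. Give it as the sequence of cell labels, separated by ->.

The 9-move cap with required stops at (4,2), (4,3) leaves no slack for detours.
Route from (2,1): right 1 to (2,2), down 2 to (4,2), right 1 to (4,3), up 3 to (1,3), left 2 to (1,1) — 9 moves in all.
Check: all required cells visited; 9 ≤ 9 moves.

(2,1) -> (2,2) -> (3,2) -> (4,2) -> (4,3) -> (3,3) -> (2,3) -> (1,3) -> (1,2) -> (1,1)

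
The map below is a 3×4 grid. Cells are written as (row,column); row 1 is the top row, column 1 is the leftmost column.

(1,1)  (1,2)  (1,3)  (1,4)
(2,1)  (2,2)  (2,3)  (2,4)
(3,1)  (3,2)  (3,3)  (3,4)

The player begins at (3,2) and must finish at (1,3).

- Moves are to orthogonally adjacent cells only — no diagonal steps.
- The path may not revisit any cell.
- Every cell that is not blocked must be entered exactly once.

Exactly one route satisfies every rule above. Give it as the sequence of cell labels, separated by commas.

(3,2), (3,1), (2,1), (1,1), (1,2), (2,2), (2,3), (3,3), (3,4), (2,4), (1,4), (1,3)

Need to visit all 12 open cells exactly once, starting at (3,2) and ending at (1,3).
Cell (1,1) has only two open neighbours ((2,1) and (1,2)), so the path must pass straight through it: one of those is the cell it's entered from and the other is where it exits.
Route from (3,2): left to (3,1), 2× up (reaching (1,1)), right to (1,2), down to (2,2), right to (2,3), down to (3,3), right to (3,4), 2× up (reaching (1,4)), left to (1,3) — 11 moves in all.
Check: all 12 open cells covered.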